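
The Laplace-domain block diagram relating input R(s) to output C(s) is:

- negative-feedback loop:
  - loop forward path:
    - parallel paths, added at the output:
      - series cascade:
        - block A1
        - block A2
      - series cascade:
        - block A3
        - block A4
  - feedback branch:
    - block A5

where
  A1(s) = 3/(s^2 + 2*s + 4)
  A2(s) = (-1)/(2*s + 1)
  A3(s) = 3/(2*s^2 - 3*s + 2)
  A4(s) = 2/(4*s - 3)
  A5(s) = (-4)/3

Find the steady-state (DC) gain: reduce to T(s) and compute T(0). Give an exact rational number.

First reduce the diagram to T(s).

1. cascade A1, A2, giving (-3)/(2*s^3 + 5*s^2 + 10*s + 4)
2. cascade A3, A4, giving 6/(8*s^3 - 18*s^2 + 17*s - 6)
3. add (A1*A2), (A3*A4) (parallel), giving (-12*s^3 + 84*s^2 + 9*s + 42)/(16*s^6 + 4*s^5 + 24*s^4 - 75*s^3 + 68*s^2 + 8*s - 24)
4. close the feedback loop around ((A1*A2)+(A3*A4)), A5, giving (-12*s^3 + 84*s^2 + 9*s + 42)/(16*s^6 + 4*s^5 + 24*s^4 - 59*s^3 - 44*s^2 - 4*s - 80)
That last expression is T(s); at s = 0 only the constant terms survive, so T(0) = 42/(-80) = -21/40.

Answer: -21/40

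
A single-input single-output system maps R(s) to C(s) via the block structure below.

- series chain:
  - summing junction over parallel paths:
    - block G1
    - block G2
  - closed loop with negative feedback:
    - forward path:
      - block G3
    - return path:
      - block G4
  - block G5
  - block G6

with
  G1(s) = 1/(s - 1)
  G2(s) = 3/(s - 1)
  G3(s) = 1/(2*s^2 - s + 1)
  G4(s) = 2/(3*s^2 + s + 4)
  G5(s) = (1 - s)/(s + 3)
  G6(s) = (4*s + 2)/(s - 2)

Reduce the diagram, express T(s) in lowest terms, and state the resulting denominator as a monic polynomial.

Step 1 - parallel reduction of G1, G2, giving 4/(s - 1)
Step 2 - reduce the feedback loop with forward G3 and return G4, giving (3*s^2 + s + 4)/(6*s^4 - s^3 + 10*s^2 - 3*s + 6)
Step 3 - series reduction of (G1+G2), [G3/(1+G3*G4)], G5, G6, giving (-48*s^3 - 40*s^2 - 72*s - 32)/(6*s^6 + 5*s^5 - 27*s^4 + 13*s^3 - 57*s^2 + 24*s - 36)
The result of step 3 is T(s) in lowest terms. Its denominator has leading coefficient 6; dividing the denominator through by 6 makes it monic.

Final answer: s^6 + 5*s^5/6 - 9*s^4/2 + 13*s^3/6 - 19*s^2/2 + 4*s - 6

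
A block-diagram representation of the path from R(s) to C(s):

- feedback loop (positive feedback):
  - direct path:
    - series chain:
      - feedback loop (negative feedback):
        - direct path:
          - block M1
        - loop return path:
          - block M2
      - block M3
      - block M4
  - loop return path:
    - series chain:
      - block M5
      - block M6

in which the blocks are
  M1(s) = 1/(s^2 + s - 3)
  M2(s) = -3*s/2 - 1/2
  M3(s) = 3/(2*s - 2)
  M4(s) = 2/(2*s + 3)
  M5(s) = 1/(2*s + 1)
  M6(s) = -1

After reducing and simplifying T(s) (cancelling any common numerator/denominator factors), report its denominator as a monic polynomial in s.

Answer: s^5 + s^4/2 - 21*s^3/4 - 29*s^2/8 + 19*s/4 + 27/8

Working:
1. reduce the feedback loop with forward M1 and return M2; result 2/(2*s^2 - s - 7)
2. combine [M1/(1+M1*M2)], M3, M4 in series; result 6/(4*s^4 - 21*s^2 - 4*s + 21)
3. combine M5, M6 in series; result (-1)/(2*s + 1)
4. collapse the loop (([M1/(1+M1*M2)]*M3*M4) forward, (M5*M6) return); result (12*s + 6)/(8*s^5 + 4*s^4 - 42*s^3 - 29*s^2 + 38*s + 27)
No further cancellation is possible in the step-4 result, so that is T(s). Its denominator becomes monic after dividing by the leading coefficient 8.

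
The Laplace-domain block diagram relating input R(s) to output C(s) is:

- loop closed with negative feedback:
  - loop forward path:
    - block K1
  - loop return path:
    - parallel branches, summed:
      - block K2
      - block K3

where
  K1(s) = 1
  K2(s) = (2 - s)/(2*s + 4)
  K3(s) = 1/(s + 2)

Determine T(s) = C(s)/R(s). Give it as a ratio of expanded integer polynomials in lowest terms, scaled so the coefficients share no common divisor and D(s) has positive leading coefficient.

(1) add K2, K3 (parallel) gives (4 - s)/(2*s + 4)
(2) reduce the feedback loop with forward K1 and return (K2+K3) - this is the overall T(s), already in the required normalized form

Therefore the answer is (2*s + 4)/(s + 8).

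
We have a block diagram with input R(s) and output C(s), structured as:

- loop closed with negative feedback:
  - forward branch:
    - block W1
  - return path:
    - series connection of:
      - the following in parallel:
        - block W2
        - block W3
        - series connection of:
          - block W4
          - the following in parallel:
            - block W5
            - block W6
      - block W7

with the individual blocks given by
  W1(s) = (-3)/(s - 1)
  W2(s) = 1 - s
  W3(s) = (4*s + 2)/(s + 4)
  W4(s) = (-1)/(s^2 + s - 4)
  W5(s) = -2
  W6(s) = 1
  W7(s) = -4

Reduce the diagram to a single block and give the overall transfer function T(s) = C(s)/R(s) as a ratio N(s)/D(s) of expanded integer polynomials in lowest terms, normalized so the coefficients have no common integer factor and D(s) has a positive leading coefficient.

1. add W5, W6 (parallel): -1
2. combine W4, (W5+W6) in series: 1/(s^2 + s - 4)
3. parallel reduction of W2, W3, (W4*(W5+W6)): (-s^4 + 11*s^2 + 3*s - 20)/(s^3 + 5*s^2 - 16)
4. series reduction of (W2+W3+(W4*(W5+W6))), W7: (4*s^4 - 44*s^2 - 12*s + 80)/(s^3 + 5*s^2 - 16)
5. feedback reduction of W1, ((W2+W3+(W4*(W5+W6)))*W7), giving the overall T(s)

Answer: (3*s^3 + 15*s^2 - 48)/(11*s^4 - 4*s^3 - 127*s^2 - 20*s + 224)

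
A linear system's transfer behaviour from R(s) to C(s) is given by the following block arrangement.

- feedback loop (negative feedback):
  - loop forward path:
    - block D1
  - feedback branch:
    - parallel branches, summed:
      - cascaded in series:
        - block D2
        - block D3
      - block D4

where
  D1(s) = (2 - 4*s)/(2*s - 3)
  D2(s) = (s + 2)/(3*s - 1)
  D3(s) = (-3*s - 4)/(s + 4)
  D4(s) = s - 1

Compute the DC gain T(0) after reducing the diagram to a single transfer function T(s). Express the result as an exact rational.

First reduce the diagram to T(s).

1. reduce the series chain D2, D3 = (-3*s^2 - 10*s - 8)/(3*s^2 + 11*s - 4)
2. sum the parallel branches (D2*D3), D4 = (3*s^3 + 5*s^2 - 25*s - 4)/(3*s^2 + 11*s - 4)
3. feedback reduction of D1, ((D2*D3)+D4) = (12*s^3 + 38*s^2 - 38*s + 8)/(12*s^4 + 8*s^3 - 123*s^2 + 75*s - 4)
The step-3 result is T(s). Setting s = 0: T(0) = 8/(-4) = -2.

Answer: -2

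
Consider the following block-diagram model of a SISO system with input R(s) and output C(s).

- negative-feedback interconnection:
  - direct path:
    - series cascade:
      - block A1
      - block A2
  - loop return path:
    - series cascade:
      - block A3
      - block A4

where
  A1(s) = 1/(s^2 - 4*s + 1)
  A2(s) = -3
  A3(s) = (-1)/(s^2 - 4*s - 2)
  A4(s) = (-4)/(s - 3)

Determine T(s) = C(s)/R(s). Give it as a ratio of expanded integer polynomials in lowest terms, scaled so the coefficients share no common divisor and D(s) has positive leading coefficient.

Step 1: combine A1, A2 in series; result (-3)/(s^2 - 4*s + 1)
Step 2: cascade A3, A4; result 4/(s^3 - 7*s^2 + 10*s + 6)
Step 3: apply the feedback formula to (A1*A2), (A3*A4) - this is the overall T(s), already in the required normalized form

Hence the answer: (-3*s^3 + 21*s^2 - 30*s - 18)/(s^5 - 11*s^4 + 39*s^3 - 41*s^2 - 14*s - 6)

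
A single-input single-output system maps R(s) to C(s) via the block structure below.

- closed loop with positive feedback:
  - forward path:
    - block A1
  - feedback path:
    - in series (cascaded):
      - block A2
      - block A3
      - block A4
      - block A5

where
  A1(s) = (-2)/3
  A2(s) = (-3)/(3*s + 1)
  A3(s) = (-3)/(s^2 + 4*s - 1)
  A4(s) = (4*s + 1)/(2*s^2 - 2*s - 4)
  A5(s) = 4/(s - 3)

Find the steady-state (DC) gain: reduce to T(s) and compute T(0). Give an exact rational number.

The answer is 2/3.

Reasoning:
Step 1: cascade A2, A3, A4, A5: (72*s + 18)/(3*s^6 + s^5 - 48*s^4 + 26*s^3 + 83*s^2 + 5*s - 6)
Step 2: apply the feedback formula to A1, (A2*A3*A4*A5): (-6*s^6 - 2*s^5 + 96*s^4 - 52*s^3 - 166*s^2 - 10*s + 12)/(9*s^6 + 3*s^5 - 144*s^4 + 78*s^3 + 249*s^2 + 159*s + 18)
Evaluating the step-2 result (the overall T(s)) at s = 0 gives T(0) = 12/18 = 2/3.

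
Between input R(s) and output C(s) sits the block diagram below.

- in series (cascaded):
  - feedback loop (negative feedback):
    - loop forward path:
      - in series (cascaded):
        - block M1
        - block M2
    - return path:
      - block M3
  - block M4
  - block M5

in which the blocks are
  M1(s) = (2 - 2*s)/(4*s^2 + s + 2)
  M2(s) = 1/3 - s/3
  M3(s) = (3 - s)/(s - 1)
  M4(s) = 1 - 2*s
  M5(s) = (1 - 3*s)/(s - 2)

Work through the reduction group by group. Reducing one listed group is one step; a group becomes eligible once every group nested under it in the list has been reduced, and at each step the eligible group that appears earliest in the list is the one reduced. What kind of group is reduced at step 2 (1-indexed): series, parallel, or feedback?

Step 1: series reduction of M1, M2
Step 2: apply the feedback formula to (M1*M2), M3
Step 3: series reduction of [(M1*M2)/(1+(M1*M2)*M3)], M4, M5
Step 2: feedback.

Therefore the answer is feedback.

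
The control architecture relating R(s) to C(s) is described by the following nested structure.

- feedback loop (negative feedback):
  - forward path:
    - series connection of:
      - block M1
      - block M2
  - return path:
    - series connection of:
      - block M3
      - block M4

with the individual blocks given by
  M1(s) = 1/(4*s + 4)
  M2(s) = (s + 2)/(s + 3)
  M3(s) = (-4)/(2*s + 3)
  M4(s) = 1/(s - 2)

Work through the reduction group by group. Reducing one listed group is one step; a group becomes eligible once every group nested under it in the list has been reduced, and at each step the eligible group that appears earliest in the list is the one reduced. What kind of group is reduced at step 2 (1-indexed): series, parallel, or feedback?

Step 1 - cascade M1, M2
Step 2 - multiply M3, M4 (series)
Step 3 - close the feedback loop around (M1*M2), (M3*M4)
Step 2 collapses a series group.

Answer: series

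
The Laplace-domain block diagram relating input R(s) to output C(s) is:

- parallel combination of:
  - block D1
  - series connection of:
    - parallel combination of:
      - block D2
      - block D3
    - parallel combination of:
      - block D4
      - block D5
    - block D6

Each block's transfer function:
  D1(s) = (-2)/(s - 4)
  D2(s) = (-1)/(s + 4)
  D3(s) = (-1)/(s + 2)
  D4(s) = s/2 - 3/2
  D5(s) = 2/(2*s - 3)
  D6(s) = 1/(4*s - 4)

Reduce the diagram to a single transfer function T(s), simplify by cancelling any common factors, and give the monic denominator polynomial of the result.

Step 1. combine D2, D3 in parallel, giving (-2*s - 6)/(s^2 + 6*s + 8)
Step 2. parallel reduction of D4, D5, giving (2*s^2 - 9*s + 13)/(4*s - 6)
Step 3. cascade (D2+D3), (D4+D5), D6, giving (-2*s^3 + 3*s^2 + 14*s - 39)/(8*s^4 + 28*s^3 - 44*s^2 - 88*s + 96)
Step 4. reduce the parallel group D1, ((D2+D3)*(D4+D5)*D6), giving (-18*s^4 - 45*s^3 + 90*s^2 + 81*s - 36)/(8*s^5 - 4*s^4 - 156*s^3 + 88*s^2 + 448*s - 384)
That last expression is T(s), already simplified. Scaling its denominator by 1/8 (the reciprocal of the leading coefficient) yields the monic denominator.

Answer: s^5 - s^4/2 - 39*s^3/2 + 11*s^2 + 56*s - 48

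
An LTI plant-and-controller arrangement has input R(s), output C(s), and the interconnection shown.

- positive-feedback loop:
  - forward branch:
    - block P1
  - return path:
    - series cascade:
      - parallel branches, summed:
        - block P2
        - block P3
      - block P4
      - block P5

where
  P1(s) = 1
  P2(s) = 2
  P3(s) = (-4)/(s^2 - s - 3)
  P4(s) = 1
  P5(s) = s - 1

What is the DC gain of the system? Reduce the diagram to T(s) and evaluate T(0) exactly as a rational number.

Answer: 3/13

Working:
Step 1. sum the parallel branches P2, P3 gives (2*s^2 - 2*s - 10)/(s^2 - s - 3)
Step 2. reduce the series chain (P2+P3), P4, P5 gives (2*s^3 - 4*s^2 - 8*s + 10)/(s^2 - s - 3)
Step 3. close the feedback loop around P1, ((P2+P3)*P4*P5) gives (-s^2 + s + 3)/(2*s^3 - 5*s^2 - 7*s + 13)
Evaluating the step-3 result (the overall T(s)) at s = 0 gives T(0) = 3/13.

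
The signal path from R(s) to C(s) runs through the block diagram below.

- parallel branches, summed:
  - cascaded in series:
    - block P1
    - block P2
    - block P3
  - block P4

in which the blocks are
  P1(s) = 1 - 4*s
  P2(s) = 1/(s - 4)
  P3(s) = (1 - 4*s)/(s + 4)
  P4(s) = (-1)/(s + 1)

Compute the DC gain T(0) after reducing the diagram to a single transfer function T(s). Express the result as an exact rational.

The answer is -17/16.

Reasoning:
Step 1 - combine P1, P2, P3 in series -> (16*s^2 - 8*s + 1)/(s^2 - 16)
Step 2 - add (P1*P2*P3), P4 (parallel) -> (16*s^3 + 7*s^2 - 7*s + 17)/(s^3 + s^2 - 16*s - 16)
Evaluating the step-2 result (the overall T(s)) at s = 0 gives T(0) = 17/(-16) = -17/16.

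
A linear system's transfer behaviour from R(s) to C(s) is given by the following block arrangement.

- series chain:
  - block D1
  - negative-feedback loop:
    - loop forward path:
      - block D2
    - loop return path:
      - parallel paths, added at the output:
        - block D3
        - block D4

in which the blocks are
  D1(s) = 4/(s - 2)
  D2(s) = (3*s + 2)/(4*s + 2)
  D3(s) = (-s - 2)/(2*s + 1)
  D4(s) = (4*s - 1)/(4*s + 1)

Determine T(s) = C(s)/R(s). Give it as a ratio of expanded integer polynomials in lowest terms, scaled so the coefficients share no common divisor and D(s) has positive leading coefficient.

Step 1 - add D3, D4 (parallel); result (4*s^2 - 7*s - 3)/(8*s^2 + 6*s + 1)
Step 2 - apply the feedback formula to D2, (D3+D4); result (24*s^3 + 34*s^2 + 15*s + 2)/(44*s^3 + 27*s^2 - 7*s - 4)
Step 3 - multiply D1, [D2/(1+D2*(D3+D4))] (series) - this is the overall T(s), already in the required normalized form

Therefore the answer is (96*s^3 + 136*s^2 + 60*s + 8)/(44*s^4 - 61*s^3 - 61*s^2 + 10*s + 8).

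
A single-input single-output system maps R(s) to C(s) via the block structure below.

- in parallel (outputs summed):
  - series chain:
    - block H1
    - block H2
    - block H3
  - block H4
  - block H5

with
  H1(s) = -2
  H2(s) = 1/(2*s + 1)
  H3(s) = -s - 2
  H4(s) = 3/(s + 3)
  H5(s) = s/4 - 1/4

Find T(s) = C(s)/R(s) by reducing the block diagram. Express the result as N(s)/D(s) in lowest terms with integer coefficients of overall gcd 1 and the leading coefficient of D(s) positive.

Answer: (2*s^3 + 13*s^2 + 60*s + 57)/(8*s^2 + 28*s + 12)

Working:
(1) reduce the series chain H1, H2, H3; result (2*s + 4)/(2*s + 1)
(2) combine (H1*H2*H3), H4, H5 in parallel, giving the overall T(s)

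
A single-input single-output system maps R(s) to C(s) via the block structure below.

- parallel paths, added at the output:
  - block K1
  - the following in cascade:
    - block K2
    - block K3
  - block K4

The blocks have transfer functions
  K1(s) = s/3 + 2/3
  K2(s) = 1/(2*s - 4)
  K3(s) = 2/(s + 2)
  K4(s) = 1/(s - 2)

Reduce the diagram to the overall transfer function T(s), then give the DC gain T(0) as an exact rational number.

(1) multiply K2, K3 (series) gives 1/(s^2 - 4)
(2) combine K1, (K2*K3), K4 in parallel gives (s^3 + 2*s^2 - s + 1)/(3*s^2 - 12)
Step 2 gives the overall T(s). Then T(0) = 1/(-12) = -1/12.

Hence the answer: -1/12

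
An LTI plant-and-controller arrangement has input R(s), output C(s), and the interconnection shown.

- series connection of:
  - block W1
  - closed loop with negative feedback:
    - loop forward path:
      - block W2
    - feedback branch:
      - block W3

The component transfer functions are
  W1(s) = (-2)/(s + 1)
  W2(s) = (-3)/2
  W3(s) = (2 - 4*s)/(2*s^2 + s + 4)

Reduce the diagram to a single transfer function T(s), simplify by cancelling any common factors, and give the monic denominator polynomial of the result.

First reduce the diagram to T(s).

[1] apply the feedback formula to W2, W3 -> (-6*s^2 - 3*s - 12)/(4*s^2 + 14*s + 2)
[2] combine W1, [W2/(1+W2*W3)] in series -> (6*s^2 + 3*s + 12)/(2*s^3 + 9*s^2 + 8*s + 1)
T(s) is the step-2 result (common factors already cancelled). Leading coefficient of the denominator: 2. Divide through by 2 for the monic polynomial.

Answer: s^3 + 9*s^2/2 + 4*s + 1/2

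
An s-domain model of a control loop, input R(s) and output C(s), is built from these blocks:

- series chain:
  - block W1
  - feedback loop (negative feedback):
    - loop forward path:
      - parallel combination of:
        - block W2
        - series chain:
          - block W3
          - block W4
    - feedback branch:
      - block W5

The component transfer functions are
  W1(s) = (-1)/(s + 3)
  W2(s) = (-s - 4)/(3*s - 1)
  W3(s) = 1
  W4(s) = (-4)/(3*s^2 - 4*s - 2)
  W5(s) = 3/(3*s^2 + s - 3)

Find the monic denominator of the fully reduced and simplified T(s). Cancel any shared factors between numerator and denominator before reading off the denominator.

Step 1 - reduce the series chain W3, W4 = (-4)/(3*s^2 - 4*s - 2)
Step 2 - sum the parallel branches W2, (W3*W4) = (-3*s^3 - 8*s^2 + 6*s + 12)/(9*s^3 - 15*s^2 - 2*s + 2)
Step 3 - reduce the feedback loop with forward (W2+(W3*W4)) and return W5 = (-9*s^5 - 27*s^4 + 19*s^3 + 66*s^2 - 6*s - 36)/(27*s^5 - 36*s^4 - 57*s^3 + 25*s^2 + 26*s + 30)
Step 4 - combine W1, [(W2+(W3*W4))/(1+(W2+(W3*W4))*W5)] in series = (9*s^5 + 27*s^4 - 19*s^3 - 66*s^2 + 6*s + 36)/(27*s^6 + 45*s^5 - 165*s^4 - 146*s^3 + 101*s^2 + 108*s + 90)
T(s) is the step-4 result (common factors already cancelled). Leading coefficient of the denominator: 27. Divide through by 27 for the monic polynomial.

Hence the answer: s^6 + 5*s^5/3 - 55*s^4/9 - 146*s^3/27 + 101*s^2/27 + 4*s + 10/3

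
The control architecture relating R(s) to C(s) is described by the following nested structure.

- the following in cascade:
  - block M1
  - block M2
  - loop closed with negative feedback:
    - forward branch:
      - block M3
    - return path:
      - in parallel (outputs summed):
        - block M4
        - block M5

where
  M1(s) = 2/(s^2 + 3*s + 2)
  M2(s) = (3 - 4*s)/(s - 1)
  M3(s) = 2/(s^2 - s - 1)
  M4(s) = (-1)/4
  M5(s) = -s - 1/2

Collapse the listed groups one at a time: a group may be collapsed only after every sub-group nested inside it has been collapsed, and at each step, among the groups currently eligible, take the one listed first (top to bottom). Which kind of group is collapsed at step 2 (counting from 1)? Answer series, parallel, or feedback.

1. add M4, M5 (parallel)
2. reduce the feedback loop with forward M3 and return (M4+M5)
3. series reduction of M1, M2, [M3/(1+M3*(M4+M5))]
So the answer for step 2 is feedback.

Final answer: feedback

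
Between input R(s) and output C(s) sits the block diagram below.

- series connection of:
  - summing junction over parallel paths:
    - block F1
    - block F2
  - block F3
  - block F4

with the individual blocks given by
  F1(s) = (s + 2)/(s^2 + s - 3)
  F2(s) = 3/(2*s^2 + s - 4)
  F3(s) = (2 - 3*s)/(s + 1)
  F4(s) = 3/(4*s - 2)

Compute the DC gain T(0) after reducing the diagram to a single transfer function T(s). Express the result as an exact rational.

The answer is 17/4.

Reasoning:
Step 1 - combine F1, F2 in parallel, giving (2*s^3 + 8*s^2 + s - 17)/(2*s^4 + 3*s^3 - 9*s^2 - 7*s + 12)
Step 2 - cascade (F1+F2), F3, F4, giving (-18*s^4 - 60*s^3 + 39*s^2 + 159*s - 102)/(8*s^6 + 16*s^5 - 34*s^4 - 52*s^3 + 52*s^2 + 38*s - 24)
That last expression is T(s); at s = 0 only the constant terms survive, so T(0) = -102/(-24) = 17/4.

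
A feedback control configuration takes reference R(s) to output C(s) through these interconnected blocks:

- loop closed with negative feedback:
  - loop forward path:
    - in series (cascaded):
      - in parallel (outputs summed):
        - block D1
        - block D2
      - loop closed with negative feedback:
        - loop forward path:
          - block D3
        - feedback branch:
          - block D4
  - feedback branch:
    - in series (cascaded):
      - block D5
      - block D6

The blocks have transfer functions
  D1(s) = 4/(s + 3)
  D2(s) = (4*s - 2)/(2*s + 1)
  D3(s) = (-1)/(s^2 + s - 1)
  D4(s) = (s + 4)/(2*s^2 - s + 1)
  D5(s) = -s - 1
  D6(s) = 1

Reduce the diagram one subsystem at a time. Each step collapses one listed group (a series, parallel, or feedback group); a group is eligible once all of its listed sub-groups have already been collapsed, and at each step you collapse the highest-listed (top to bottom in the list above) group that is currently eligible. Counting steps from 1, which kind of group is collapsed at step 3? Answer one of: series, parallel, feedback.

Step 1 - sum the parallel branches D1, D2
Step 2 - collapse the loop (D3 forward, D4 return)
Step 3 - combine (D1+D2), [D3/(1+D3*D4)] in series
Step 4 - reduce the series chain D5, D6
Step 5 - close the feedback loop around ((D1+D2)*[D3/(1+D3*D4)]), (D5*D6)
So the answer for step 3 is series.

Hence the answer: series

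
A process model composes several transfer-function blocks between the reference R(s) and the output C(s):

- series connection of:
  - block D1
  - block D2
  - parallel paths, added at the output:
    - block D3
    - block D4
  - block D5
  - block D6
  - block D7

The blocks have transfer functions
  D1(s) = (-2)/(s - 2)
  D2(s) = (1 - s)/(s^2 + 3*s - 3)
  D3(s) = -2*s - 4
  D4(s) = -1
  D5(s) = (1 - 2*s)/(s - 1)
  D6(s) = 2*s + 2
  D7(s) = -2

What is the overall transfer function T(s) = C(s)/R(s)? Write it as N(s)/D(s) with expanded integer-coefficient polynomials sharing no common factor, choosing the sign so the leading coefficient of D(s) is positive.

Step 1: combine D3, D4 in parallel = -2*s - 5
Step 2: reduce the series chain D1, D2, (D3+D4), D5, D6, D7, which is the overall transfer function T(s) = C(s)/R(s) in lowest terms

Therefore the answer is (-32*s^3 - 96*s^2 - 24*s + 40)/(s^3 + s^2 - 9*s + 6).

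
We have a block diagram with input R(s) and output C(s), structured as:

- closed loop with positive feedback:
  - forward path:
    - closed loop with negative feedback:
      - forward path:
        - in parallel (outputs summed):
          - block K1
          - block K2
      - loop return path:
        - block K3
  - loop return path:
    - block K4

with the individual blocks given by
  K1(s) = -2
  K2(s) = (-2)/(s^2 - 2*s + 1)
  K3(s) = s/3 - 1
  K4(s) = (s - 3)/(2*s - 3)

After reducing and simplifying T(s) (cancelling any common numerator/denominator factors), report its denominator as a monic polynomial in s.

Step 1. add K1, K2 (parallel); result (-2*s^2 + 4*s - 4)/(s^2 - 2*s + 1)
Step 2. collapse the loop ((K1+K2) forward, K3 return); result (6*s^2 - 12*s + 12)/(2*s^3 - 13*s^2 + 22*s - 15)
Step 3. reduce the feedback loop with forward [(K1+K2)/(1+(K1+K2)*K3)] and return K4; result (12*s^3 - 42*s^2 + 60*s - 36)/(4*s^4 - 38*s^3 + 113*s^2 - 144*s + 81)
The result of step 3 is T(s) in lowest terms. Its denominator has leading coefficient 4; dividing the denominator through by 4 makes it monic.

Final answer: s^4 - 19*s^3/2 + 113*s^2/4 - 36*s + 81/4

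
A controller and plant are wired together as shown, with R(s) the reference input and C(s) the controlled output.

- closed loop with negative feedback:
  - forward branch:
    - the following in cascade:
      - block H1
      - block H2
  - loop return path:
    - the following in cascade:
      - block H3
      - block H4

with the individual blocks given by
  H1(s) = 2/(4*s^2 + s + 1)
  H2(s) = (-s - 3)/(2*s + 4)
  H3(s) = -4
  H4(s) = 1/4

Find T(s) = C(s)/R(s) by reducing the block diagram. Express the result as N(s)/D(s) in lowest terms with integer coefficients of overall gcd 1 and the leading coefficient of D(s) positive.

Answer: (-s - 3)/(4*s^3 + 9*s^2 + 4*s + 5)

Working:
Step 1: multiply H1, H2 (series): (-s - 3)/(4*s^3 + 9*s^2 + 3*s + 2)
Step 2: cascade H3, H4: -1
Step 3: close the feedback loop around (H1*H2), (H3*H4), which is the overall transfer function T(s) = C(s)/R(s) in lowest terms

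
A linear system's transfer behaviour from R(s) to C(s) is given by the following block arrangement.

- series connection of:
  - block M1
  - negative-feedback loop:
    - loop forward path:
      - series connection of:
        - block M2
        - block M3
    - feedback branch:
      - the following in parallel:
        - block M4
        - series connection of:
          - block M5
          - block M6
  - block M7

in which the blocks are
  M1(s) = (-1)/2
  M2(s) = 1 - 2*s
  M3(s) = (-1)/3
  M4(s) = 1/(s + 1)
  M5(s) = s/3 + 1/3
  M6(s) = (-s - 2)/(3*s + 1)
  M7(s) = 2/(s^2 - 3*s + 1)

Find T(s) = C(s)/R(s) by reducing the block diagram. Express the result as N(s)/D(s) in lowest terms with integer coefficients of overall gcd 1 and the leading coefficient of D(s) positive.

[1] series reduction of M2, M3 = 2*s/3 - 1/3
[2] combine M5, M6 in series = (-s^2 - 3*s - 2)/(9*s + 3)
[3] sum the parallel branches M4, (M5*M6) = (-s^3 - 4*s^2 + 4*s + 1)/(9*s^2 + 12*s + 3)
[4] apply the feedback formula to (M2*M3), (M4+(M5*M6)) = (-18*s^3 - 15*s^2 + 6*s + 3)/(2*s^4 + 7*s^3 - 39*s^2 - 34*s - 8)
[5] series reduction of M1, [(M2*M3)/(1+(M2*M3)*(M4+(M5*M6)))], M7 - this is the overall T(s), already in the required normalized form

Final answer: (18*s^3 + 15*s^2 - 6*s - 3)/(2*s^6 + s^5 - 58*s^4 + 90*s^3 + 55*s^2 - 10*s - 8)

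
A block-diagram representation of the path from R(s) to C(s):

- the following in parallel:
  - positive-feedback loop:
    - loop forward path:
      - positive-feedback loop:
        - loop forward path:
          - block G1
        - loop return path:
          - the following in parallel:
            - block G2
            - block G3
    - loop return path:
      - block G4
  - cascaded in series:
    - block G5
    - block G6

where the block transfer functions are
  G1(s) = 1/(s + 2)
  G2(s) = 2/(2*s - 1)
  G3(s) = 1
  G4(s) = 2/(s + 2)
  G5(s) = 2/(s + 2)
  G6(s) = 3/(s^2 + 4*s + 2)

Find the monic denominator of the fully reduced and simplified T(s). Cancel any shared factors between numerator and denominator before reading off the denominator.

Step 1: reduce the parallel group G2, G3; result (2*s + 1)/(2*s - 1)
Step 2: close the feedback loop around G1, (G2+G3); result (2*s - 1)/(2*s^2 + s - 3)
Step 3: feedback reduction of [G1/(1-G1*(G2+G3))], G4; result (2*s^2 + 3*s - 2)/(2*s^3 + 5*s^2 - 5*s - 4)
Step 4: reduce the series chain G5, G6; result 6/(s^3 + 6*s^2 + 10*s + 4)
Step 5: sum the parallel branches [[G1/(1-G1*(G2+G3))]/(1-[G1/(1-G1*(G2+G3))]*G4)], (G5*G6); result (2*s^5 + 15*s^4 + 48*s^3 + 56*s^2 - 38*s - 32)/(2*s^6 + 17*s^5 + 45*s^4 + 24*s^3 - 54*s^2 - 60*s - 16)
That last expression is T(s), already simplified. Scaling its denominator by 1/2 (the reciprocal of the leading coefficient) yields the monic denominator.

Final answer: s^6 + 17*s^5/2 + 45*s^4/2 + 12*s^3 - 27*s^2 - 30*s - 8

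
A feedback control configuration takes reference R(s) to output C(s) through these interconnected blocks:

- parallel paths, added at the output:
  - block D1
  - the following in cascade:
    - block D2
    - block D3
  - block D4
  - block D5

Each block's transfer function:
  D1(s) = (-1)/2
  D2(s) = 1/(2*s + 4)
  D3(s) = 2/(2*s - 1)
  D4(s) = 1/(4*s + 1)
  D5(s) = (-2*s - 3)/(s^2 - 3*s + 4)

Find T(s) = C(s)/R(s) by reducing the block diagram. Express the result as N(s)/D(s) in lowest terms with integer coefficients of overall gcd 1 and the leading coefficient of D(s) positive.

First reduce the diagram to T(s).

Step 1: cascade D2, D3, giving 1/(2*s^2 + 3*s - 2)
Step 2: parallel reduction of D1, (D2*D3), D4, D5, giving the overall T(s)

Answer: (-8*s^5 - 18*s^4 - 87*s^3 - 161*s^2 + 114*s + 12)/(16*s^5 - 20*s^4 - 30*s^3 + 138*s^2 - 28*s - 16)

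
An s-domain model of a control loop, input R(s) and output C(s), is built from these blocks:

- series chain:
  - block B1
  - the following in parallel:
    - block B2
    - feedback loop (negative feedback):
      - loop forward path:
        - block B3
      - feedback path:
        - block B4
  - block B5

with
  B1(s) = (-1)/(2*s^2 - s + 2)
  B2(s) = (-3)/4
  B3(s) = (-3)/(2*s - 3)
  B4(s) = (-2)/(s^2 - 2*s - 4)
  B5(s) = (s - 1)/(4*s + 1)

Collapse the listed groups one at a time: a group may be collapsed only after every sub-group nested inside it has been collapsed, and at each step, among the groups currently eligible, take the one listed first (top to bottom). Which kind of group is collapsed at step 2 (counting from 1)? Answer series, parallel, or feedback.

(1) feedback reduction of B3, B4
(2) combine B2, [B3/(1+B3*B4)] in parallel
(3) reduce the series chain B1, (B2+[B3/(1+B3*B4)]), B5
Step 2 collapses a parallel group.

Answer: parallel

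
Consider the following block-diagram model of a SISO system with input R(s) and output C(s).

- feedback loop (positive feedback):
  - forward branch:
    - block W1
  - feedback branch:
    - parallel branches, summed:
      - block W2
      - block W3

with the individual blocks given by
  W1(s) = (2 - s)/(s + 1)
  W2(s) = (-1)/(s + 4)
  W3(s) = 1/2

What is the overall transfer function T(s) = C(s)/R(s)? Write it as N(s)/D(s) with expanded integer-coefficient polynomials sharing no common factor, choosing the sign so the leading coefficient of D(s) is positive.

First reduce the diagram to T(s).

1. parallel reduction of W2, W3, giving (s + 2)/(2*s + 8)
2. reduce the feedback loop with forward W1 and return (W2+W3), which is the overall transfer function T(s) = C(s)/R(s) in lowest terms

Answer: (-2*s^2 - 4*s + 16)/(3*s^2 + 10*s + 4)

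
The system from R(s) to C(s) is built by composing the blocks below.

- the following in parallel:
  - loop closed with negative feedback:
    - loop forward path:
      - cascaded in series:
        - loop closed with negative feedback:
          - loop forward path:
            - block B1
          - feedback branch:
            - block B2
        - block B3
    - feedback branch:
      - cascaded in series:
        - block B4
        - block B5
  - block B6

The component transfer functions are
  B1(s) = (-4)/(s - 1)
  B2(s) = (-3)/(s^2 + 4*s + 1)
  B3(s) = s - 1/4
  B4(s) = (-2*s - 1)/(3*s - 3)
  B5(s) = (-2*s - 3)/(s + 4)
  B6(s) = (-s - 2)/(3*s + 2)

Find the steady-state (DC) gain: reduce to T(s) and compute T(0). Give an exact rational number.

Answer: -39/43

Working:
(1) apply the feedback formula to B1, B2 gives (-4*s^2 - 16*s - 4)/(s^3 + 3*s^2 - 3*s + 11)
(2) cascade [B1/(1+B1*B2)], B3 gives (-4*s^3 - 15*s^2 + 1)/(s^3 + 3*s^2 - 3*s + 11)
(3) combine B4, B5 in series gives (4*s^2 + 8*s + 3)/(3*s^2 + 9*s - 12)
(4) close the feedback loop around ([B1/(1+B1*B2)]*B3), (B4*B5) gives (12*s^5 + 81*s^4 + 87*s^3 - 183*s^2 - 9*s + 12)/(13*s^5 + 74*s^4 + 126*s^3 + 71*s^2 - 143*s + 129)
(5) combine [([B1/(1+B1*B2)]*B3)/(1+([B1/(1+B1*B2)]*B3)*(B4*B5))], B6 in parallel gives (23*s^6 + 167*s^5 + 149*s^4 - 698*s^3 - 392*s^2 + 175*s - 234)/(39*s^6 + 248*s^5 + 526*s^4 + 465*s^3 - 287*s^2 + 101*s + 258)
The step-5 result is T(s). Setting s = 0: T(0) = -234/258 = -39/43.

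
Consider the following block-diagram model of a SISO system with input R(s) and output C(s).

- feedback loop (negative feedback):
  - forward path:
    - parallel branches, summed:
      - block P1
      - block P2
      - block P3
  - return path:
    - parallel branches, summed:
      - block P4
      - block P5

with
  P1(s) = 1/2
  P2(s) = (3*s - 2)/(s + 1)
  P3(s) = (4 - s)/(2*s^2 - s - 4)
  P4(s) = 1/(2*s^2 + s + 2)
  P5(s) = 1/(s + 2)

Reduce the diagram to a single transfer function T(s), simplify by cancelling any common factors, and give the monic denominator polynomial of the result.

Step 1. add P1, P2, P3 (parallel) = (14*s^3 - 15*s^2 - 19*s + 20)/(4*s^3 + 2*s^2 - 10*s - 8)
Step 2. add P4, P5 (parallel) = (2*s^2 + 2*s + 4)/(2*s^3 + 5*s^2 + 4*s + 4)
Step 3. apply the feedback formula to (P1+P2+P3), (P4+P5) = (28*s^6 + 40*s^5 - 57*s^4 - 59*s^3 - 36*s^2 + 4*s + 80)/(8*s^6 + 52*s^5 + 4*s^4 - 54*s^3 - 130*s^2 - 108*s + 48)
The result of step 3 is T(s) in lowest terms. Its denominator has leading coefficient 8; dividing the denominator through by 8 makes it monic.

Final answer: s^6 + 13*s^5/2 + s^4/2 - 27*s^3/4 - 65*s^2/4 - 27*s/2 + 6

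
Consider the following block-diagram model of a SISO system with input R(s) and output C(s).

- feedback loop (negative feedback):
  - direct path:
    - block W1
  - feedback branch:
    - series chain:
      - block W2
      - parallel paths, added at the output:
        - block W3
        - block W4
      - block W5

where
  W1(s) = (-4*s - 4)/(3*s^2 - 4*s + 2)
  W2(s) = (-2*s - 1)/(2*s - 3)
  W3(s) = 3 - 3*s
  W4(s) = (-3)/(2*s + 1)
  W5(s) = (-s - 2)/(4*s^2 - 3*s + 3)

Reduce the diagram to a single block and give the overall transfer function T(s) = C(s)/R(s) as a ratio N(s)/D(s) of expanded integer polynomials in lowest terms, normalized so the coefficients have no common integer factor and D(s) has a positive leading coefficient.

Step 1: reduce the parallel group W3, W4; result (-6*s^2 + 3*s)/(2*s + 1)
Step 2: combine W2, (W3+W4), W5 in series; result (-6*s^3 - 9*s^2 + 6*s)/(8*s^3 - 18*s^2 + 15*s - 9)
Step 3: collapse the loop (W1 forward, (W2*(W3+W4)*W5) return): this yields T(s), and no further normalization is needed

Hence the answer: (-32*s^4 + 40*s^3 + 12*s^2 - 24*s + 36)/(24*s^5 - 62*s^4 + 193*s^3 - 111*s^2 + 42*s - 18)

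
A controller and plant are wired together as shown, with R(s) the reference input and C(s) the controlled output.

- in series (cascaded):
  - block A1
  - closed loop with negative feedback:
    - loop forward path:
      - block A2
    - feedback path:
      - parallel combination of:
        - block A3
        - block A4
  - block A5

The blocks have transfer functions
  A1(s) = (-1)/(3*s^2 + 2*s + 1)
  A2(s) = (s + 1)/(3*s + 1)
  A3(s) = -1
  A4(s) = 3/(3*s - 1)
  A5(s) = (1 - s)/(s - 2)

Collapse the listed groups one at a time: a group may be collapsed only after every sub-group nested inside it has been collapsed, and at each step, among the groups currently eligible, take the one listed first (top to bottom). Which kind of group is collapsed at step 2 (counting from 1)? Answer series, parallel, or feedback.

Step 1. add A3, A4 (parallel)
Step 2. feedback reduction of A2, (A3+A4)
Step 3. reduce the series chain A1, [A2/(1+A2*(A3+A4))], A5
The group at step 2 is a feedback group.

Final answer: feedback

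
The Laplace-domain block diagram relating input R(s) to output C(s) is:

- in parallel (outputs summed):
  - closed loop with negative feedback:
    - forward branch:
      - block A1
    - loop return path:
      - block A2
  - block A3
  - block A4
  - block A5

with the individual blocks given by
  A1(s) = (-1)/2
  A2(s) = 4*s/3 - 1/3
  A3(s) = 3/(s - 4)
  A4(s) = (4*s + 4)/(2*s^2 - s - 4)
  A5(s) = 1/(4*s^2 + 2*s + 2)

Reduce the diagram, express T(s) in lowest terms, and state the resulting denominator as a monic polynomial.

The answer is s^6 - 23*s^5/4 + 21*s^4/4 + 141*s^3/16 - 97*s^2/16 - 3*s - 7.

Reasoning:
Step 1 - collapse the loop (A1 forward, A2 return): 3/(4*s - 7)
Step 2 - combine [A1/(1+A1*A2)], A3, A4, A5 in parallel: (184*s^5 - 528*s^4 - 300*s^3 + 711*s^2 + 538*s + 376)/(32*s^6 - 184*s^5 + 168*s^4 + 282*s^3 - 194*s^2 - 96*s - 224)
The result of step 2 is T(s) in lowest terms. Its denominator has leading coefficient 32; dividing the denominator through by 32 makes it monic.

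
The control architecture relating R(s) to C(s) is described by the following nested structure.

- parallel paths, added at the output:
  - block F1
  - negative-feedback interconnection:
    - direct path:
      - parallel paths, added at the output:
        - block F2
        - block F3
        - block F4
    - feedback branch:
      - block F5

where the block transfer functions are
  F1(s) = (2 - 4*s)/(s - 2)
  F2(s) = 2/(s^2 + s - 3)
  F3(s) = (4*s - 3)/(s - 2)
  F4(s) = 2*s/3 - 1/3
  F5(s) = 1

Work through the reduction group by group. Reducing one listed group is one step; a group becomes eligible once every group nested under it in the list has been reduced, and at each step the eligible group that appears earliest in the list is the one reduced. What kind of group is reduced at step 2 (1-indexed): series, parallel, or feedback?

Reducing step by step:

Step 1. add F2, F3, F4 (parallel)
Step 2. collapse the loop ((F2+F3+F4) forward, F5 return)
Step 3. parallel reduction of F1, [(F2+F3+F4)/(1+(F2+F3+F4)*F5)]
So the answer for step 2 is feedback.

Answer: feedback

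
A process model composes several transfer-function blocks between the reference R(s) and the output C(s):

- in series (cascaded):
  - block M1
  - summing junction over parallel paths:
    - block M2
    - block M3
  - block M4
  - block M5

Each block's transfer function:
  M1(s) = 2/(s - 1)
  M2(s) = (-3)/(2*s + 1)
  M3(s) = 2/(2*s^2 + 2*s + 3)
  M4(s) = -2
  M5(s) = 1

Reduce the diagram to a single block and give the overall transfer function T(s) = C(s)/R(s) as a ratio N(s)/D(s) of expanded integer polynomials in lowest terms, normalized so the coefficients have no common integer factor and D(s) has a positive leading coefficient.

First reduce the diagram to T(s).

Step 1 - parallel reduction of M2, M3 = (-6*s^2 - 2*s - 7)/(4*s^3 + 6*s^2 + 8*s + 3)
Step 2 - cascade M1, (M2+M3), M4, M5 - this is the overall T(s), already in the required normalized form

Answer: (24*s^2 + 8*s + 28)/(4*s^4 + 2*s^3 + 2*s^2 - 5*s - 3)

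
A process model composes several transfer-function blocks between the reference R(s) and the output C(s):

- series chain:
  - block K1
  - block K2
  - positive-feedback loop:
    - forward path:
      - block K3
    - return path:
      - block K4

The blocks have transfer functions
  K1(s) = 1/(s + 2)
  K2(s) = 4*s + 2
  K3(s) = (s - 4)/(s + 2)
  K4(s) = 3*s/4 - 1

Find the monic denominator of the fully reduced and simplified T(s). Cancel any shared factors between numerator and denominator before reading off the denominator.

(1) close the feedback loop around K3, K4; result (16 - 4*s)/(3*s^2 - 20*s + 8)
(2) reduce the series chain K1, K2, [K3/(1-K3*K4)]; result (-16*s^2 + 56*s + 32)/(3*s^3 - 14*s^2 - 32*s + 16)
Step 2 gives the fully reduced T(s), with no common factor left to cancel. The denominator's leading coefficient is 3, so divide each of its coefficients by 3 to get the monic form.

Final answer: s^3 - 14*s^2/3 - 32*s/3 + 16/3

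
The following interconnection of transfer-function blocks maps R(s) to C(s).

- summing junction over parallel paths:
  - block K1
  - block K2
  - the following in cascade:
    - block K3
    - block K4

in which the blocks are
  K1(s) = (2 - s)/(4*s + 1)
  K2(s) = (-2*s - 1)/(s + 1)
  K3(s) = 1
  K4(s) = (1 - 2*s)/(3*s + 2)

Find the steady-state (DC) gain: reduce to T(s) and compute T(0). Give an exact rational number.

First reduce the diagram to T(s).

Step 1. multiply K3, K4 (series) -> (1 - 2*s)/(3*s + 2)
Step 2. reduce the parallel group K1, K2, (K3*K4) -> (-35*s^3 - 39*s^2 - 4*s + 3)/(12*s^3 + 23*s^2 + 13*s + 2)
Step 2 gives the overall T(s). Then T(0) = 3/2.

Answer: 3/2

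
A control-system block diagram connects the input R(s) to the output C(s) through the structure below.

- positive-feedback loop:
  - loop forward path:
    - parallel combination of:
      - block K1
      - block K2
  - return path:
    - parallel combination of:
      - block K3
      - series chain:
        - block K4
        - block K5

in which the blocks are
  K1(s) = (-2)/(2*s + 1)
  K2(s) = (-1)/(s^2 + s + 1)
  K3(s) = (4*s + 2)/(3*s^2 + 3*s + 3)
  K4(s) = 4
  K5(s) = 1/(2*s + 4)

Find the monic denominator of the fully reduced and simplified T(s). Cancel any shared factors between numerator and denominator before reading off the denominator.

Reducing step by step:

Step 1 - add K1, K2 (parallel) -> (-2*s^2 - 4*s - 3)/(2*s^3 + 3*s^2 + 3*s + 1)
Step 2 - series reduction of K4, K5 -> 2/(s + 2)
Step 3 - parallel reduction of K3, (K4*K5) -> (10*s^2 + 16*s + 10)/(3*s^3 + 9*s^2 + 9*s + 6)
Step 4 - collapse the loop ((K1+K2) forward, (K3+(K4*K5)) return) -> (-6*s^5 - 30*s^4 - 63*s^3 - 75*s^2 - 51*s - 18)/(6*s^6 + 27*s^5 + 74*s^4 + 141*s^3 + 168*s^2 + 115*s + 36)
The result of step 4 is T(s) in lowest terms. Its denominator has leading coefficient 6; dividing the denominator through by 6 makes it monic.

Answer: s^6 + 9*s^5/2 + 37*s^4/3 + 47*s^3/2 + 28*s^2 + 115*s/6 + 6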